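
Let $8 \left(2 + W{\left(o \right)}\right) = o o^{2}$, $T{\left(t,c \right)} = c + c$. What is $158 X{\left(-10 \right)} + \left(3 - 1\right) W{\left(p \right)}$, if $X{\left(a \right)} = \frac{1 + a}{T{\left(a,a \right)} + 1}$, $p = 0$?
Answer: $\frac{1346}{19} \approx 70.842$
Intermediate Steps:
$T{\left(t,c \right)} = 2 c$
$W{\left(o \right)} = -2 + \frac{o^{3}}{8}$ ($W{\left(o \right)} = -2 + \frac{o o^{2}}{8} = -2 + \frac{o^{3}}{8}$)
$X{\left(a \right)} = \frac{1 + a}{1 + 2 a}$ ($X{\left(a \right)} = \frac{1 + a}{2 a + 1} = \frac{1 + a}{1 + 2 a}$)
$158 X{\left(-10 \right)} + \left(3 - 1\right) W{\left(p \right)} = 158 \frac{1 - 10}{1 + 2 \left(-10\right)} + \left(3 - 1\right) \left(-2 + \frac{0^{3}}{8}\right) = 158 \frac{1}{1 - 20} \left(-9\right) + 2 \left(-2 + \frac{1}{8} \cdot 0\right) = 158 \frac{1}{-19} \left(-9\right) + 2 \left(-2 + 0\right) = 158 \left(\left(- \frac{1}{19}\right) \left(-9\right)\right) + 2 \left(-2\right) = 158 \cdot \frac{9}{19} - 4 = \frac{1422}{19} - 4 = \frac{1346}{19}$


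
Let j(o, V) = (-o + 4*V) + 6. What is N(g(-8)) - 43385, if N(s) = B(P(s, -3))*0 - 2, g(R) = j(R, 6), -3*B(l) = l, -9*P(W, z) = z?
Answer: -43387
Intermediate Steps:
P(W, z) = -z/9
j(o, V) = 6 - o + 4*V
B(l) = -l/3
g(R) = 30 - R (g(R) = 6 - R + 4*6 = 6 - R + 24 = 30 - R)
N(s) = -2 (N(s) = -(-1)*(-3)/27*0 - 2 = -⅓*⅓*0 - 2 = -⅑*0 - 2 = 0 - 2 = -2)
N(g(-8)) - 43385 = -2 - 43385 = -43387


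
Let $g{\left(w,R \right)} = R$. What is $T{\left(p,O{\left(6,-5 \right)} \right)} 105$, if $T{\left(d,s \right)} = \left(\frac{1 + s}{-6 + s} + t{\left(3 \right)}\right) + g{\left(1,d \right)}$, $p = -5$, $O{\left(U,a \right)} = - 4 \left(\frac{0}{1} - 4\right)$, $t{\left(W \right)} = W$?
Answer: $- \frac{63}{2} \approx -31.5$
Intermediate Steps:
$O{\left(U,a \right)} = 16$ ($O{\left(U,a \right)} = - 4 \left(0 \cdot 1 - 4\right) = - 4 \left(0 - 4\right) = \left(-4\right) \left(-4\right) = 16$)
$T{\left(d,s \right)} = 3 + d + \frac{1 + s}{-6 + s}$ ($T{\left(d,s \right)} = \left(\frac{1 + s}{-6 + s} + 3\right) + d = \left(3 + \frac{1 + s}{-6 + s}\right) + d = 3 + d + \frac{1 + s}{-6 + s}$)
$T{\left(p,O{\left(6,-5 \right)} \right)} 105 = \frac{-17 - -30 + 4 \cdot 16 - 80}{-6 + 16} \cdot 105 = \frac{-17 + 30 + 64 - 80}{10} \cdot 105 = \frac{1}{10} \left(-3\right) 105 = \left(- \frac{3}{10}\right) 105 = - \frac{63}{2}$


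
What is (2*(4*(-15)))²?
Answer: 14400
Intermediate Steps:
(2*(4*(-15)))² = (2*(-60))² = (-120)² = 14400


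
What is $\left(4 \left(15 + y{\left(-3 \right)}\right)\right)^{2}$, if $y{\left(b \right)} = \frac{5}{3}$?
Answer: $\frac{40000}{9} \approx 4444.4$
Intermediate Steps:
$y{\left(b \right)} = \frac{5}{3}$ ($y{\left(b \right)} = 5 \cdot \frac{1}{3} = \frac{5}{3}$)
$\left(4 \left(15 + y{\left(-3 \right)}\right)\right)^{2} = \left(4 \left(15 + \frac{5}{3}\right)\right)^{2} = \left(4 \cdot \frac{50}{3}\right)^{2} = \left(\frac{200}{3}\right)^{2} = \frac{40000}{9}$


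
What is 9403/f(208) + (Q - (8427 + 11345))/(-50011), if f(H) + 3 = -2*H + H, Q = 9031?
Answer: -467987082/10552321 ≈ -44.349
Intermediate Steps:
f(H) = -3 - H (f(H) = -3 + (-2*H + H) = -3 - H)
9403/f(208) + (Q - (8427 + 11345))/(-50011) = 9403/(-3 - 1*208) + (9031 - (8427 + 11345))/(-50011) = 9403/(-3 - 208) + (9031 - 1*19772)*(-1/50011) = 9403/(-211) + (9031 - 19772)*(-1/50011) = 9403*(-1/211) - 10741*(-1/50011) = -9403/211 + 10741/50011 = -467987082/10552321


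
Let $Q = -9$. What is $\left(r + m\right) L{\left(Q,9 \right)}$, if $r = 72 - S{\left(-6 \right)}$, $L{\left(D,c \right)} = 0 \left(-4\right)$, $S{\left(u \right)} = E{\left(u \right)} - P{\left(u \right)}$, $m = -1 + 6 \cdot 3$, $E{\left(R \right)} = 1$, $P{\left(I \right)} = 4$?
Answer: $0$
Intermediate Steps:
$m = 17$ ($m = -1 + 18 = 17$)
$S{\left(u \right)} = -3$ ($S{\left(u \right)} = 1 - 4 = -3$)
$L{\left(D,c \right)} = 0$
$r = 75$ ($r = 72 - -3 = 72 + 3 = 75$)
$\left(r + m\right) L{\left(Q,9 \right)} = \left(75 + 17\right) 0 = 92 \cdot 0 = 0$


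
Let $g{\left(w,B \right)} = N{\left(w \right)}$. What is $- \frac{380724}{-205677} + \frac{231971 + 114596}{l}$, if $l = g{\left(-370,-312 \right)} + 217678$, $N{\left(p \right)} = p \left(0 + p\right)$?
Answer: $\frac{68759071777}{24309513102} \approx 2.8285$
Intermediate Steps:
$N{\left(p \right)} = p^{2}$ ($N{\left(p \right)} = p p = p^{2}$)
$g{\left(w,B \right)} = w^{2}$
$l = 354578$ ($l = \left(-370\right)^{2} + 217678 = 136900 + 217678 = 354578$)
$- \frac{380724}{-205677} + \frac{231971 + 114596}{l} = - \frac{380724}{-205677} + \frac{231971 + 114596}{354578} = \left(-380724\right) \left(- \frac{1}{205677}\right) + 346567 \cdot \frac{1}{354578} = \frac{126908}{68559} + \frac{346567}{354578} = \frac{68759071777}{24309513102}$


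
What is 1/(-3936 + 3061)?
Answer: -1/875 ≈ -0.0011429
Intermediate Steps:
1/(-3936 + 3061) = 1/(-875) = -1/875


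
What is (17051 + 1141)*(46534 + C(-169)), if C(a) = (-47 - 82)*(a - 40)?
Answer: 1337021040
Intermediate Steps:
C(a) = 5160 - 129*a (C(a) = -129*(-40 + a) = 5160 - 129*a)
(17051 + 1141)*(46534 + C(-169)) = (17051 + 1141)*(46534 + (5160 - 129*(-169))) = 18192*(46534 + (5160 + 21801)) = 18192*(46534 + 26961) = 18192*73495 = 1337021040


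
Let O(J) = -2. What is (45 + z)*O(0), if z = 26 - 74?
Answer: 6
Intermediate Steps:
z = -48
(45 + z)*O(0) = (45 - 48)*(-2) = -3*(-2) = 6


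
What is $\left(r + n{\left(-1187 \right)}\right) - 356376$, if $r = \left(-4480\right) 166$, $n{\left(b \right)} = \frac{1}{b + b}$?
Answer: $- \frac{2611532945}{2374} \approx -1.1001 \cdot 10^{6}$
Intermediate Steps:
$n{\left(b \right)} = \frac{1}{2 b}$
$r = -743680$
$\left(r + n{\left(-1187 \right)}\right) - 356376 = \left(-743680 + \frac{1}{2 \left(-1187\right)}\right) - 356376 = \left(-743680 + \frac{1}{2} \left(- \frac{1}{1187}\right)\right) - 356376 = \left(-743680 - \frac{1}{2374}\right) - 356376 = - \frac{1765496321}{2374} - 356376 = - \frac{2611532945}{2374}$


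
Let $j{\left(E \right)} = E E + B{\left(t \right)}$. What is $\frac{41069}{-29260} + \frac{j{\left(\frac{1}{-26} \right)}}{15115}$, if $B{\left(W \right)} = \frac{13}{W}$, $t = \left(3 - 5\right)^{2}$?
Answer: $- \frac{2996914647}{2135507660} \approx -1.4034$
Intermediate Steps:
$t = 4$ ($t = \left(-2\right)^{2} = 4$)
$j{\left(E \right)} = \frac{13}{4} + E^{2}$ ($j{\left(E \right)} = E E + \frac{13}{4} = E^{2} + 13 \cdot \frac{1}{4} = E^{2} + \frac{13}{4} = \frac{13}{4} + E^{2}$)
$\frac{41069}{-29260} + \frac{j{\left(\frac{1}{-26} \right)}}{15115} = \frac{41069}{-29260} + \frac{\frac{13}{4} + \left(\frac{1}{-26}\right)^{2}}{15115} = 41069 \left(- \frac{1}{29260}\right) + \left(\frac{13}{4} + \left(- \frac{1}{26}\right)^{2}\right) \frac{1}{15115} = - \frac{5867}{4180} + \left(\frac{13}{4} + \frac{1}{676}\right) \frac{1}{15115} = - \frac{5867}{4180} + \frac{1099}{338} \cdot \frac{1}{15115} = - \frac{5867}{4180} + \frac{1099}{5108870} = - \frac{2996914647}{2135507660}$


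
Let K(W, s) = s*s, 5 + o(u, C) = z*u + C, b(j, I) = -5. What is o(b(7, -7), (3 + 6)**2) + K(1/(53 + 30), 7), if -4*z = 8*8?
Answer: 205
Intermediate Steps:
z = -16 (z = -2*8 = -1/4*64 = -16)
o(u, C) = -5 + C - 16*u (o(u, C) = -5 + (-16*u + C) = -5 + (C - 16*u) = -5 + C - 16*u)
K(W, s) = s**2
o(b(7, -7), (3 + 6)**2) + K(1/(53 + 30), 7) = (-5 + (3 + 6)**2 - 16*(-5)) + 7**2 = (-5 + 9**2 + 80) + 49 = (-5 + 81 + 80) + 49 = 156 + 49 = 205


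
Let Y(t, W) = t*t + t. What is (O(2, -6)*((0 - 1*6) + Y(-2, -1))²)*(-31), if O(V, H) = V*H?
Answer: 5952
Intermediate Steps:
Y(t, W) = t + t² (Y(t, W) = t² + t = t + t²)
O(V, H) = H*V
(O(2, -6)*((0 - 1*6) + Y(-2, -1))²)*(-31) = ((-6*2)*((0 - 1*6) - 2*(1 - 2))²)*(-31) = -12*((0 - 6) - 2*(-1))²*(-31) = -12*(-6 + 2)²*(-31) = -12*(-4)²*(-31) = -12*16*(-31) = -192*(-31) = 5952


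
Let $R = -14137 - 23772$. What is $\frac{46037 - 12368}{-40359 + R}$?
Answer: $- \frac{33669}{78268} \approx -0.43018$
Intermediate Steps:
$R = -37909$ ($R = -14137 - 23772 = -37909$)
$\frac{46037 - 12368}{-40359 + R} = \frac{46037 - 12368}{-40359 - 37909} = \frac{33669}{-78268} = 33669 \left(- \frac{1}{78268}\right) = - \frac{33669}{78268}$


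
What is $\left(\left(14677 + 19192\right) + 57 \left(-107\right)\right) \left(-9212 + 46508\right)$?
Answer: $1035709920$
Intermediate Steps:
$\left(\left(14677 + 19192\right) + 57 \left(-107\right)\right) \left(-9212 + 46508\right) = \left(33869 - 6099\right) 37296 = 27770 \cdot 37296 = 1035709920$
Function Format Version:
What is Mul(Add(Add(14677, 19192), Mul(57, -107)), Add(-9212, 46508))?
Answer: 1035709920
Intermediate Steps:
Mul(Add(Add(14677, 19192), Mul(57, -107)), Add(-9212, 46508)) = Mul(Add(33869, -6099), 37296) = Mul(27770, 37296) = 1035709920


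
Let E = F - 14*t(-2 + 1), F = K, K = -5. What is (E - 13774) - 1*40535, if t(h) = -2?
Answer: -54286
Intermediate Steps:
F = -5
E = 23 (E = -5 - 14*(-2) = -5 + 28 = 23)
(E - 13774) - 1*40535 = (23 - 13774) - 1*40535 = -13751 - 40535 = -54286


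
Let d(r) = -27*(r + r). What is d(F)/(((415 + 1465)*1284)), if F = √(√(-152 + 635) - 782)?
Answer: -9*I*√(782 - √483)/402320 ≈ -0.00061671*I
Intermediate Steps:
F = √(-782 + √483) (F = √(√483 - 782) = √(-782 + √483) ≈ 27.569*I)
d(r) = -54*r
d(F)/(((415 + 1465)*1284)) = (-54*√(-782 + √483))/(((415 + 1465)*1284)) = (-54*√(-782 + √483))/((1880*1284)) = -54*√(-782 + √483)/2413920 = -54*√(-782 + √483)*(1/2413920) = -9*√(-782 + √483)/402320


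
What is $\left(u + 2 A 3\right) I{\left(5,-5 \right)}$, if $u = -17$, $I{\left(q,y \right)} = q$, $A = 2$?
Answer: $-25$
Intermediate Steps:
$\left(u + 2 A 3\right) I{\left(5,-5 \right)} = \left(-17 + 2 \cdot 2 \cdot 3\right) 5 = \left(-17 + 4 \cdot 3\right) 5 = \left(-17 + 12\right) 5 = \left(-5\right) 5 = -25$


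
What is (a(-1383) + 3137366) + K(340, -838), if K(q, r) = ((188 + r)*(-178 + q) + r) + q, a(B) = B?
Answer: 3030185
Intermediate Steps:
K(q, r) = q + r + (-178 + q)*(188 + r) (K(q, r) = ((-178 + q)*(188 + r) + r) + q = (r + (-178 + q)*(188 + r)) + q = q + r + (-178 + q)*(188 + r))
(a(-1383) + 3137366) + K(340, -838) = (-1383 + 3137366) + (-33464 - 177*(-838) + 189*340 + 340*(-838)) = 3135983 + (-33464 + 148326 + 64260 - 284920) = 3135983 - 105798 = 3030185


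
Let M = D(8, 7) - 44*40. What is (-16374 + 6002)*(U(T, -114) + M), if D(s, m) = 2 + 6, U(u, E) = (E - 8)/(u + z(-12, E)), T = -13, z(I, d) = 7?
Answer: 53882540/3 ≈ 1.7961e+7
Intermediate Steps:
U(u, E) = (-8 + E)/(7 + u) (U(u, E) = (E - 8)/(u + 7) = (-8 + E)/(7 + u))
D(s, m) = 8
M = -1752 (M = 8 - 44*40 = 8 - 1760 = -1752)
(-16374 + 6002)*(U(T, -114) + M) = (-16374 + 6002)*((-8 - 114)/(7 - 13) - 1752) = -10372*(-122/(-6) - 1752) = -10372*(-1/6*(-122) - 1752) = -10372*(61/3 - 1752) = -10372*(-5195/3) = 53882540/3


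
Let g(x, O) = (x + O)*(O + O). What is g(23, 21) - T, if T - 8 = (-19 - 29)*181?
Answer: 10528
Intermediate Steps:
g(x, O) = 2*O*(O + x) (g(x, O) = (O + x)*(2*O) = 2*O*(O + x))
T = -8680 (T = 8 + (-19 - 29)*181 = 8 - 48*181 = 8 - 8688 = -8680)
g(23, 21) - T = 2*21*(21 + 23) - 1*(-8680) = 2*21*44 + 8680 = 1848 + 8680 = 10528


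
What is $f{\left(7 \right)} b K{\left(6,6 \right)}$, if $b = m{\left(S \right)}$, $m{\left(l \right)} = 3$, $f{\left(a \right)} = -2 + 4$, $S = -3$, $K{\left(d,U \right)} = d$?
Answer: $36$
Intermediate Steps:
$f{\left(a \right)} = 2$
$b = 3$
$f{\left(7 \right)} b K{\left(6,6 \right)} = 2 \cdot 3 \cdot 6 = 6 \cdot 6 = 36$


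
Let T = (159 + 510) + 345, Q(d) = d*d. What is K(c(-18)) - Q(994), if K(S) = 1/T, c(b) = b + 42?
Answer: -1001868503/1014 ≈ -9.8804e+5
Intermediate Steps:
c(b) = 42 + b
Q(d) = d²
T = 1014 (T = 669 + 345 = 1014)
K(S) = 1/1014
K(c(-18)) - Q(994) = 1/1014 - 1*994² = 1/1014 - 1*988036 = 1/1014 - 988036 = -1001868503/1014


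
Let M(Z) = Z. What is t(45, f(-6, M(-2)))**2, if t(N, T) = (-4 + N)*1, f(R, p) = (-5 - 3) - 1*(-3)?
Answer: 1681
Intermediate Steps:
f(R, p) = -5 (f(R, p) = -8 + 3 = -5)
t(N, T) = -4 + N
t(45, f(-6, M(-2)))**2 = (-4 + 45)**2 = 41**2 = 1681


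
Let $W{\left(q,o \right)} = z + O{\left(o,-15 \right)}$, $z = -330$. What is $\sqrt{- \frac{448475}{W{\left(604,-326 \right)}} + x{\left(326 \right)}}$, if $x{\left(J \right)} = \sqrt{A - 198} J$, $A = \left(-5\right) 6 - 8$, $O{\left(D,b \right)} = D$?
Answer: $\frac{\sqrt{18387475 + 17536192 i \sqrt{59}}}{164} \approx 53.564 + 46.749 i$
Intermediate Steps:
$A = -38$ ($A = -30 - 8 = -38$)
$W{\left(q,o \right)} = -330 + o$
$x{\left(J \right)} = 2 i J \sqrt{59}$ ($x{\left(J \right)} = \sqrt{-38 - 198} J = \sqrt{-236} J = 2 i \sqrt{59} J = 2 i J \sqrt{59}$)
$\sqrt{- \frac{448475}{W{\left(604,-326 \right)}} + x{\left(326 \right)}} = \sqrt{- \frac{448475}{-330 - 326} + 2 i 326 \sqrt{59}} = \sqrt{- \frac{448475}{-656} + 652 i \sqrt{59}} = \sqrt{\left(-448475\right) \left(- \frac{1}{656}\right) + 652 i \sqrt{59}} = \sqrt{\frac{448475}{656} + 652 i \sqrt{59}}$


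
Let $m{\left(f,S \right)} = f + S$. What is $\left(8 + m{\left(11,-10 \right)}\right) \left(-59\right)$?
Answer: $-531$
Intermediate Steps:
$m{\left(f,S \right)} = S + f$
$\left(8 + m{\left(11,-10 \right)}\right) \left(-59\right) = \left(8 + \left(-10 + 11\right)\right) \left(-59\right) = \left(8 + 1\right) \left(-59\right) = 9 \left(-59\right) = -531$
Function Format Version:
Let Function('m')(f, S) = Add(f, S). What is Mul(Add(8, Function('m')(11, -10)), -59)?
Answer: -531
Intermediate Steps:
Function('m')(f, S) = Add(S, f)
Mul(Add(8, Function('m')(11, -10)), -59) = Mul(Add(8, Add(-10, 11)), -59) = Mul(Add(8, 1), -59) = Mul(9, -59) = -531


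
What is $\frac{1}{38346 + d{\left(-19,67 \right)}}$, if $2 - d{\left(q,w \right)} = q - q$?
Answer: $\frac{1}{38348} \approx 2.6077 \cdot 10^{-5}$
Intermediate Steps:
$d{\left(q,w \right)} = 2$ ($d{\left(q,w \right)} = 2 - \left(q - q\right) = 2 - 0 = 2 + 0 = 2$)
$\frac{1}{38346 + d{\left(-19,67 \right)}} = \frac{1}{38346 + 2} = \frac{1}{38348}$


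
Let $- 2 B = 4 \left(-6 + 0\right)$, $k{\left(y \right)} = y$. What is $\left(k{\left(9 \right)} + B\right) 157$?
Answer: $3297$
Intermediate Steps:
$B = 12$ ($B = - \frac{4 \left(-6 + 0\right)}{2} = - \frac{4 \left(-6\right)}{2} = \left(- \frac{1}{2}\right) \left(-24\right) = 12$)
$\left(k{\left(9 \right)} + B\right) 157 = \left(9 + 12\right) 157 = 21 \cdot 157 = 3297$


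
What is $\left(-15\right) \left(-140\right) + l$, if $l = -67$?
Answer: $2033$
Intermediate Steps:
$\left(-15\right) \left(-140\right) + l = \left(-15\right) \left(-140\right) - 67 = 2100 - 67 = 2033$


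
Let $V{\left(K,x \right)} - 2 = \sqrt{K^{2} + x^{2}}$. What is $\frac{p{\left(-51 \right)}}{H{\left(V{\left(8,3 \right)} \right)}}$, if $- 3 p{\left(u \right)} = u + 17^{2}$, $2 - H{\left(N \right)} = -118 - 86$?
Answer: $- \frac{119}{309} \approx -0.38511$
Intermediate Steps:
$V{\left(K,x \right)} = 2 + \sqrt{K^{2} + x^{2}}$
$H{\left(N \right)} = 206$ ($H{\left(N \right)} = 2 - \left(-118 - 86\right) = 2 - -204 = 2 + 204 = 206$)
$p{\left(u \right)} = - \frac{289}{3} - \frac{u}{3}$ ($p{\left(u \right)} = - \frac{u + 17^{2}}{3} = - \frac{u + 289}{3} = - \frac{289 + u}{3} = - \frac{289}{3} - \frac{u}{3}$)
$\frac{p{\left(-51 \right)}}{H{\left(V{\left(8,3 \right)} \right)}} = \frac{- \frac{289}{3} - -17}{206} = \left(- \frac{289}{3} + 17\right) \frac{1}{206} = \left(- \frac{238}{3}\right) \frac{1}{206} = - \frac{119}{309}$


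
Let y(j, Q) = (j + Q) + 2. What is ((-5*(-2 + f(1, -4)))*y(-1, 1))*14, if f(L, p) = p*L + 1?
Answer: 700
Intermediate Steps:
y(j, Q) = 2 + Q + j (y(j, Q) = (Q + j) + 2 = 2 + Q + j)
f(L, p) = 1 + L*p (f(L, p) = L*p + 1 = 1 + L*p)
((-5*(-2 + f(1, -4)))*y(-1, 1))*14 = ((-5*(-2 + (1 + 1*(-4))))*(2 + 1 - 1))*14 = (-5*(-2 + (1 - 4))*2)*14 = (-5*(-2 - 3)*2)*14 = (-5*(-5)*2)*14 = (25*2)*14 = 50*14 = 700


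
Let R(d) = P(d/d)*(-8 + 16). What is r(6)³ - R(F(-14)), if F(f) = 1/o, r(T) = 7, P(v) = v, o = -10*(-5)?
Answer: 335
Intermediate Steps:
o = 50
F(f) = 1/50
R(d) = 8 (R(d) = (d/d)*(-8 + 16) = 1*8 = 8)
r(6)³ - R(F(-14)) = 7³ - 1*8 = 343 - 8 = 335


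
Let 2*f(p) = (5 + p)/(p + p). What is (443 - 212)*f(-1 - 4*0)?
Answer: -231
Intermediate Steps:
f(p) = (5 + p)/(4*p) (f(p) = ((5 + p)/(p + p))/2 = ((5 + p)/((2*p)))/2 = ((5 + p)*(1/(2*p)))/2 = ((5 + p)/(2*p))/2 = (5 + p)/(4*p))
(443 - 212)*f(-1 - 4*0) = (443 - 212)*((5 + (-1 - 4*0))/(4*(-1 - 4*0))) = 231*((5 + (-1 + 0))/(4*(-1 + 0))) = 231*((1/4)*(5 - 1)/(-1)) = 231*((1/4)*(-1)*4) = 231*(-1) = -231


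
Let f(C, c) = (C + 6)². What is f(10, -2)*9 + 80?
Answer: 2384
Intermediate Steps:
f(C, c) = (6 + C)²
f(10, -2)*9 + 80 = (6 + 10)²*9 + 80 = 16²*9 + 80 = 256*9 + 80 = 2304 + 80 = 2384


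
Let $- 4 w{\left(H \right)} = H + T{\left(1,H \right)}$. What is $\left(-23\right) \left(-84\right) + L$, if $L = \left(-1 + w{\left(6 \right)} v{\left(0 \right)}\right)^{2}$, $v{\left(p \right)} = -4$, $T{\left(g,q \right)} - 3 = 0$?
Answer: $1996$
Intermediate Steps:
$T{\left(g,q \right)} = 3$ ($T{\left(g,q \right)} = 3 + 0 = 3$)
$w{\left(H \right)} = - \frac{3}{4} - \frac{H}{4}$ ($w{\left(H \right)} = - \frac{H + 3}{4} = - \frac{3 + H}{4} = - \frac{3}{4} - \frac{H}{4}$)
$L = 64$ ($L = \left(-1 + \left(- \frac{3}{4} - \frac{3}{2}\right) \left(-4\right)\right)^{2} = \left(-1 - -9\right)^{2} = \left(-1 + 9\right)^{2} = 8^{2} = 64$)
$\left(-23\right) \left(-84\right) + L = \left(-23\right) \left(-84\right) + 64 = 1932 + 64 = 1996$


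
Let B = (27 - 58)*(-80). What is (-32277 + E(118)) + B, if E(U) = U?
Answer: -29679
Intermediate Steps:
B = 2480 (B = -31*(-80) = 2480)
(-32277 + E(118)) + B = (-32277 + 118) + 2480 = -32159 + 2480 = -29679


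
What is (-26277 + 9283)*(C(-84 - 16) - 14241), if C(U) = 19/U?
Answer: 12100739143/50 ≈ 2.4201e+8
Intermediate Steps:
(-26277 + 9283)*(C(-84 - 16) - 14241) = (-26277 + 9283)*(19/(-84 - 16) - 14241) = -16994*(19/(-100) - 14241) = -16994*(19*(-1/100) - 14241) = -16994*(-19/100 - 14241) = -16994*(-1424119/100) = 12100739143/50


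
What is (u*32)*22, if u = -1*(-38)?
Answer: 26752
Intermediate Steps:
u = 38
(u*32)*22 = (38*32)*22 = 1216*22 = 26752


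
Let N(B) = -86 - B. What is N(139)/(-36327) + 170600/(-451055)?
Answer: -406393255/1092364999 ≈ -0.37203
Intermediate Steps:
N(139)/(-36327) + 170600/(-451055) = (-86 - 1*139)/(-36327) + 170600/(-451055) = (-86 - 139)*(-1/36327) + 170600*(-1/451055) = -225*(-1/36327) - 34120/90211 = 75/12109 - 34120/90211 = -406393255/1092364999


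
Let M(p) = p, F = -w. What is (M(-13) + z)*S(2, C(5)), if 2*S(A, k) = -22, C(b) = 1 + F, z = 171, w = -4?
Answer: -1738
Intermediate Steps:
F = 4 (F = -1*(-4) = 4)
C(b) = 5 (C(b) = 1 + 4 = 5)
S(A, k) = -11 (S(A, k) = (1/2)*(-22) = -11)
(M(-13) + z)*S(2, C(5)) = (-13 + 171)*(-11) = 158*(-11) = -1738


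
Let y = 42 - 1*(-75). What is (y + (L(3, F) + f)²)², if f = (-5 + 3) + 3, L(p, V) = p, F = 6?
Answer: 17689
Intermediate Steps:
f = 1 (f = -2 + 3 = 1)
y = 117 (y = 42 + 75 = 117)
(y + (L(3, F) + f)²)² = (117 + (3 + 1)²)² = (117 + 4²)² = (117 + 16)² = 133² = 17689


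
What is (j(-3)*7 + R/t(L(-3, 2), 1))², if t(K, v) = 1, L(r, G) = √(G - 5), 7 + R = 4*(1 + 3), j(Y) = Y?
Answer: 144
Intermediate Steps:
R = 9 (R = -7 + 4*(1 + 3) = -7 + 4*4 = -7 + 16 = 9)
L(r, G) = √(-5 + G)
(j(-3)*7 + R/t(L(-3, 2), 1))² = (-3*7 + 9/1)² = (-21 + 9*1)² = (-21 + 9)² = (-12)² = 144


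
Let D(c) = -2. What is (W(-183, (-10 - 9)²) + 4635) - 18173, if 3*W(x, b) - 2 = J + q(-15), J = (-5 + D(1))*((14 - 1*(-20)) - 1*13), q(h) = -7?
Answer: -40766/3 ≈ -13589.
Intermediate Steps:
J = -147 (J = (-5 - 2)*((14 - 1*(-20)) - 1*13) = -7*((14 + 20) - 13) = -7*(34 - 13) = -7*21 = -147)
W(x, b) = -152/3 (W(x, b) = ⅔ + (-147 - 7)/3 = ⅔ + (⅓)*(-154) = ⅔ - 154/3 = -152/3)
(W(-183, (-10 - 9)²) + 4635) - 18173 = (-152/3 + 4635) - 18173 = 13753/3 - 18173 = -40766/3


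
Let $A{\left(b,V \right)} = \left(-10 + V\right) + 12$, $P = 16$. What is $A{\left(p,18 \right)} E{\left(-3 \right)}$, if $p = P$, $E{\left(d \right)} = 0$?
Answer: $0$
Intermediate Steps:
$p = 16$
$A{\left(b,V \right)} = 2 + V$
$A{\left(p,18 \right)} E{\left(-3 \right)} = \left(2 + 18\right) 0 = 20 \cdot 0 = 0$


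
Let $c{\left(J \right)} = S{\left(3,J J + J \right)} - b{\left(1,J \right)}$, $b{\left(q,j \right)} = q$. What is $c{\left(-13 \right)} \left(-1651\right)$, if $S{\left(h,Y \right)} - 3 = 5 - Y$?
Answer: $245999$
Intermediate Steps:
$S{\left(h,Y \right)} = 8 - Y$ ($S{\left(h,Y \right)} = 3 - \left(-5 + Y\right) = 8 - Y$)
$c{\left(J \right)} = 7 - J - J^{2}$ ($c{\left(J \right)} = \left(8 - \left(J J + J\right)\right) - 1 = \left(8 - \left(J^{2} + J\right)\right) - 1 = \left(8 - \left(J + J^{2}\right)\right) - 1 = \left(8 - J - J^{2}\right) - 1 = 7 - J - J^{2}$)
$c{\left(-13 \right)} \left(-1651\right) = \left(7 - - 13 \left(1 - 13\right)\right) \left(-1651\right) = \left(7 - \left(-13\right) \left(-12\right)\right) \left(-1651\right) = \left(7 - 156\right) \left(-1651\right) = \left(-149\right) \left(-1651\right) = 245999$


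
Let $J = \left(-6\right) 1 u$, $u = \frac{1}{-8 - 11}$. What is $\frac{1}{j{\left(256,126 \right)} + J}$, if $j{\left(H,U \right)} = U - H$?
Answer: $- \frac{19}{2464} \approx -0.007711$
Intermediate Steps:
$u = - \frac{1}{19}$ ($u = \frac{1}{-19} = - \frac{1}{19} \approx -0.052632$)
$J = \frac{6}{19}$ ($J = \left(-6\right) 1 \left(- \frac{1}{19}\right) = \left(-6\right) \left(- \frac{1}{19}\right) = \frac{6}{19} \approx 0.31579$)
$\frac{1}{j{\left(256,126 \right)} + J} = \frac{1}{\left(126 - 256\right) + \frac{6}{19}} = \frac{1}{-130 + \frac{6}{19}} = \frac{1}{- \frac{2464}{19}} = - \frac{19}{2464}$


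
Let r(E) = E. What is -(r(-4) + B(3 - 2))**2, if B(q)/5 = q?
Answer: -1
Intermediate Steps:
B(q) = 5*q
-(r(-4) + B(3 - 2))**2 = -(-4 + 5*(3 - 2))**2 = -(-4 + 5*1)**2 = -(-4 + 5)**2 = -1*1**2 = -1*1 = -1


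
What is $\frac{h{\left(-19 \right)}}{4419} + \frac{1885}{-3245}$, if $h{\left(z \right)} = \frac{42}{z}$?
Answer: $- \frac{10560185}{18163563} \approx -0.58139$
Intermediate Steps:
$\frac{h{\left(-19 \right)}}{4419} + \frac{1885}{-3245} = \frac{42 \frac{1}{-19}}{4419} + \frac{1885}{-3245} = 42 \left(- \frac{1}{19}\right) \frac{1}{4419} + 1885 \left(- \frac{1}{3245}\right) = \left(- \frac{42}{19}\right) \frac{1}{4419} - \frac{377}{649} = - \frac{14}{27987} - \frac{377}{649} = - \frac{10560185}{18163563}$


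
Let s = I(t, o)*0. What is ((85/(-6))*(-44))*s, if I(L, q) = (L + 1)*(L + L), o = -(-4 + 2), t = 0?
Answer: 0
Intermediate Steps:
o = 2 (o = -1*(-2) = 2)
I(L, q) = 2*L*(1 + L) (I(L, q) = (1 + L)*(2*L) = 2*L*(1 + L))
s = 0 (s = (2*0*(1 + 0))*0 = (2*0*1)*0 = 0*0 = 0)
((85/(-6))*(-44))*s = ((85/(-6))*(-44))*0 = ((85*(-⅙))*(-44))*0 = -85/6*(-44)*0 = (1870/3)*0 = 0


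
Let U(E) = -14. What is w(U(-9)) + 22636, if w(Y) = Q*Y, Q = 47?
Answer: 21978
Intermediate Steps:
w(Y) = 47*Y
w(U(-9)) + 22636 = 47*(-14) + 22636 = -658 + 22636 = 21978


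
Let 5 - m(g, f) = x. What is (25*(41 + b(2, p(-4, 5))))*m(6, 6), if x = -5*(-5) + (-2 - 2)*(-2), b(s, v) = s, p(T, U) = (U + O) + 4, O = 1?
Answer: -30100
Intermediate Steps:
p(T, U) = 5 + U (p(T, U) = (U + 1) + 4 = (1 + U) + 4 = 5 + U)
x = 33 (x = 25 - 4*(-2) = 25 + 8 = 33)
m(g, f) = -28 (m(g, f) = 5 - 1*33 = 5 - 33 = -28)
(25*(41 + b(2, p(-4, 5))))*m(6, 6) = (25*(41 + 2))*(-28) = (25*43)*(-28) = 1075*(-28) = -30100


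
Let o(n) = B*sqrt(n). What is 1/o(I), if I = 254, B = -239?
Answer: -sqrt(254)/60706 ≈ -0.00026253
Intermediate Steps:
o(n) = -239*sqrt(n)
1/o(I) = 1/(-239*sqrt(254)) = -sqrt(254)/60706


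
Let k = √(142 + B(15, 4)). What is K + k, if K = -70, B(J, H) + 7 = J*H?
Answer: -70 + √195 ≈ -56.036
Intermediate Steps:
B(J, H) = -7 + H*J (B(J, H) = -7 + J*H = -7 + H*J)
k = √195 (k = √(142 + (-7 + 4*15)) = √(142 + (-7 + 60)) = √(142 + 53) = √195 ≈ 13.964)
K + k = -70 + √195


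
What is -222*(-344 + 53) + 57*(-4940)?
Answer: -216978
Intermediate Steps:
-222*(-344 + 53) + 57*(-4940) = -222*(-291) - 281580 = 64602 - 281580 = -216978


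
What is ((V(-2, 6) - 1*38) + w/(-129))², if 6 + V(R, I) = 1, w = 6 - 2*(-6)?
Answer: 3441025/1849 ≈ 1861.0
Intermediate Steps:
w = 18 (w = 6 + 12 = 18)
V(R, I) = -5 (V(R, I) = -6 + 1 = -5)
((V(-2, 6) - 1*38) + w/(-129))² = ((-5 - 1*38) + 18/(-129))² = ((-5 - 38) + 18*(-1/129))² = (-43 - 6/43)² = (-1855/43)² = 3441025/1849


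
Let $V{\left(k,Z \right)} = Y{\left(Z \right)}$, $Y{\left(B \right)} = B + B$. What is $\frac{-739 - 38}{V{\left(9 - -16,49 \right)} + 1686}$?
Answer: $- \frac{777}{1784} \approx -0.43554$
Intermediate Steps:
$Y{\left(B \right)} = 2 B$
$V{\left(k,Z \right)} = 2 Z$
$\frac{-739 - 38}{V{\left(9 - -16,49 \right)} + 1686} = \frac{-739 - 38}{2 \cdot 49 + 1686} = - \frac{777}{98 + 1686} = - \frac{777}{1784}$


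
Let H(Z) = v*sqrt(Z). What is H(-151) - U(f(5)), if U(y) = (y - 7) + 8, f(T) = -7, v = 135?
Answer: 6 + 135*I*sqrt(151) ≈ 6.0 + 1658.9*I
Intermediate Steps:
H(Z) = 135*sqrt(Z)
U(y) = 1 + y (U(y) = (-7 + y) + 8 = 1 + y)
H(-151) - U(f(5)) = 135*sqrt(-151) - (1 - 7) = 135*(I*sqrt(151)) - 1*(-6) = 135*I*sqrt(151) + 6 = 6 + 135*I*sqrt(151)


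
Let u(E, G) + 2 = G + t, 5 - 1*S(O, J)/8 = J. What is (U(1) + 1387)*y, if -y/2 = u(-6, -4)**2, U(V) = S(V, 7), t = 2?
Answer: -43872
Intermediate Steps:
S(O, J) = 40 - 8*J
U(V) = -16 (U(V) = 40 - 8*7 = 40 - 56 = -16)
u(E, G) = G (u(E, G) = -2 + (G + 2) = -2 + (2 + G) = G)
y = -32 (y = -2*(-4)**2 = -2*16 = -32)
(U(1) + 1387)*y = (-16 + 1387)*(-32) = 1371*(-32) = -43872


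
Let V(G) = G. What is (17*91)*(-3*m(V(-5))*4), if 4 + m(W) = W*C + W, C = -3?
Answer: -111384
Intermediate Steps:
m(W) = -4 - 2*W (m(W) = -4 + (W*(-3) + W) = -4 + (-3*W + W) = -4 - 2*W)
(17*91)*(-3*m(V(-5))*4) = (17*91)*(-3*(-4 - 2*(-5))*4) = 1547*(-3*(-4 + 10)*4) = 1547*(-3*6*4) = 1547*(-18*4) = 1547*(-72) = -111384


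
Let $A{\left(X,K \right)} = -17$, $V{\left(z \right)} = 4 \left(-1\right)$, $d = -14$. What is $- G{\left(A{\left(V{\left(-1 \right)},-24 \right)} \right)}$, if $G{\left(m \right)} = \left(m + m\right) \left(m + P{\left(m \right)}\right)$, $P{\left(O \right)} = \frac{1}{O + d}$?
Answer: $- \frac{17952}{31} \approx -579.1$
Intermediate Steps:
$V{\left(z \right)} = -4$
$P{\left(O \right)} = \frac{1}{-14 + O}$ ($P{\left(O \right)} = \frac{1}{O - 14} = \frac{1}{-14 + O}$)
$G{\left(m \right)} = 2 m \left(m + \frac{1}{-14 + m}\right)$ ($G{\left(m \right)} = \left(m + m\right) \left(m + \frac{1}{-14 + m}\right) = 2 m \left(m + \frac{1}{-14 + m}\right)$)
$- G{\left(A{\left(V{\left(-1 \right)},-24 \right)} \right)} = - \frac{2 \left(-17\right) \left(1 - 17 \left(-14 - 17\right)\right)}{-14 - 17} = - \frac{2 \left(-17\right) \left(1 - -527\right)}{-31} = - \frac{2 \left(-17\right) \left(-1\right) \left(1 + 527\right)}{31} = - \frac{2 \left(-17\right) \left(-1\right) 528}{31} = \left(-1\right) \frac{17952}{31} = - \frac{17952}{31}$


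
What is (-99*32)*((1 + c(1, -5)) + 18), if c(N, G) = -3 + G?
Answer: -34848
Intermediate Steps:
(-99*32)*((1 + c(1, -5)) + 18) = (-99*32)*((1 + (-3 - 5)) + 18) = -3168*((1 - 8) + 18) = -3168*(-7 + 18) = -3168*11 = -34848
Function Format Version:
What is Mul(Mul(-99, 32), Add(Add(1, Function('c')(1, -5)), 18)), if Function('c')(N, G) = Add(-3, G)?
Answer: -34848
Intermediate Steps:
Mul(Mul(-99, 32), Add(Add(1, Function('c')(1, -5)), 18)) = Mul(Mul(-99, 32), Add(Add(1, Add(-3, -5)), 18)) = Mul(-3168, Add(Add(1, -8), 18)) = Mul(-3168, Add(-7, 18)) = Mul(-3168, 11) = -34848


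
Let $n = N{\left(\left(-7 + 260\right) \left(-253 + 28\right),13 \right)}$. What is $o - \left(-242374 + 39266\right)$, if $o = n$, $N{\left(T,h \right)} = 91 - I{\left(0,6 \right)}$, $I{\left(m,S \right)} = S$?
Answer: $203193$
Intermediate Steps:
$N{\left(T,h \right)} = 85$ ($N{\left(T,h \right)} = 91 - 6 = 85$)
$n = 85$
$o = 85$
$o - \left(-242374 + 39266\right) = 85 - \left(-242374 + 39266\right) = 85 - -203108 = 85 + 203108 = 203193$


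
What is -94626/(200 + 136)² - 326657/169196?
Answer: -104937717/37899904 ≈ -2.7688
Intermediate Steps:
-94626/(200 + 136)² - 326657/169196 = -94626/(336²) - 326657*1/169196 = -94626/112896 - 326657/169196 = -94626*1/112896 - 326657/169196 = -751/896 - 326657/169196 = -104937717/37899904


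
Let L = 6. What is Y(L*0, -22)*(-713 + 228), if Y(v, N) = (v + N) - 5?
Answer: 13095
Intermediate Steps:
Y(v, N) = -5 + N + v (Y(v, N) = (N + v) - 5 = -5 + N + v)
Y(L*0, -22)*(-713 + 228) = (-5 - 22 + 6*0)*(-713 + 228) = (-5 - 22 + 0)*(-485) = -27*(-485) = 13095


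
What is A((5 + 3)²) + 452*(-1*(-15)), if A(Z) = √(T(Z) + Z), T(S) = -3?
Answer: 6780 + √61 ≈ 6787.8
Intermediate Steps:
A(Z) = √(-3 + Z)
A((5 + 3)²) + 452*(-1*(-15)) = √(-3 + (5 + 3)²) + 452*(-1*(-15)) = √(-3 + 8²) + 452*15 = √(-3 + 64) + 6780 = √61 + 6780 = 6780 + √61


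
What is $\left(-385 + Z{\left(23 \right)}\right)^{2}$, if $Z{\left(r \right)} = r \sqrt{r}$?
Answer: $160392 - 17710 \sqrt{23} \approx 75458.0$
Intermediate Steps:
$Z{\left(r \right)} = r^{\frac{3}{2}}$
$\left(-385 + Z{\left(23 \right)}\right)^{2} = \left(-385 + 23^{\frac{3}{2}}\right)^{2} = \left(-385 + 23 \sqrt{23}\right)^{2}$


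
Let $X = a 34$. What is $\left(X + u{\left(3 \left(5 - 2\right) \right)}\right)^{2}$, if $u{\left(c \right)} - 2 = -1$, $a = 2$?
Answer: $4761$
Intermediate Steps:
$u{\left(c \right)} = 1$ ($u{\left(c \right)} = 2 - 1 = 1$)
$X = 68$ ($X = 2 \cdot 34 = 68$)
$\left(X + u{\left(3 \left(5 - 2\right) \right)}\right)^{2} = \left(68 + 1\right)^{2} = 69^{2} = 4761$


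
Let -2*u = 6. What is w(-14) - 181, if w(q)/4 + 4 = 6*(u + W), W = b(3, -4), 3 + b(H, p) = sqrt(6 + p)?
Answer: -341 + 24*sqrt(2) ≈ -307.06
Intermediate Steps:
u = -3 (u = -1/2*6 = -3)
b(H, p) = -3 + sqrt(6 + p)
W = -3 + sqrt(2) (W = -3 + sqrt(6 - 4) = -3 + sqrt(2) ≈ -1.5858)
w(q) = -160 + 24*sqrt(2) (w(q) = -16 + 4*(6*(-3 + (-3 + sqrt(2)))) = -16 + 4*(6*(-6 + sqrt(2))) = -16 + 4*(-36 + 6*sqrt(2)) = -16 + (-144 + 24*sqrt(2)) = -160 + 24*sqrt(2))
w(-14) - 181 = (-160 + 24*sqrt(2)) - 181 = -341 + 24*sqrt(2)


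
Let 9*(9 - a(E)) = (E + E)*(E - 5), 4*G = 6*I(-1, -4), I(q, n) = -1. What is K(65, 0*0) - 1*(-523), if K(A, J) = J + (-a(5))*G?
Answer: 1073/2 ≈ 536.50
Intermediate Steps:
G = -3/2 (G = (6*(-1))/4 = (¼)*(-6) = -3/2 ≈ -1.5000)
a(E) = 9 - 2*E*(-5 + E)/9 (a(E) = 9 - (E + E)*(E - 5)/9 = 9 - 2*E*(-5 + E)/9)
K(A, J) = 27/2 + J (K(A, J) = J - (9 - 2/9*5² + (10/9)*5)*(-3/2) = J - (9 - 2/9*25 + 50/9)*(-3/2) = J - (9 - 50/9 + 50/9)*(-3/2) = J - 1*9*(-3/2) = J - 9*(-3/2) = J + 27/2 = 27/2 + J)
K(65, 0*0) - 1*(-523) = (27/2 + 0*0) - 1*(-523) = (27/2 + 0) + 523 = 27/2 + 523 = 1073/2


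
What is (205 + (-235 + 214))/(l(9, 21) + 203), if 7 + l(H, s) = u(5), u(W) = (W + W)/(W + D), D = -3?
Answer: 184/201 ≈ 0.91542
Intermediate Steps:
u(W) = 2*W/(-3 + W) (u(W) = (W + W)/(W - 3) = (2*W)/(-3 + W) = 2*W/(-3 + W))
l(H, s) = -2 (l(H, s) = -7 + 2*5/(-3 + 5) = -7 + 2*5/2 = -7 + 2*5*(1/2) = -7 + 5 = -2)
(205 + (-235 + 214))/(l(9, 21) + 203) = (205 + (-235 + 214))/(-2 + 203) = (205 - 21)/201 = 184*(1/201) = 184/201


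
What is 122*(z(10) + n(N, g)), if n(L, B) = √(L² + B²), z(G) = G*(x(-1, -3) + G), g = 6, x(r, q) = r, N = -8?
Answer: 12200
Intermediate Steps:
z(G) = G*(-1 + G)
n(L, B) = √(B² + L²)
122*(z(10) + n(N, g)) = 122*(10*(-1 + 10) + √(6² + (-8)²)) = 122*(10*9 + √(36 + 64)) = 122*(90 + √100) = 122*(90 + 10) = 122*100 = 12200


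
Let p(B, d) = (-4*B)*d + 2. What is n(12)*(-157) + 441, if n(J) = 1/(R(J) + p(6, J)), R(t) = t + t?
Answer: 115699/262 ≈ 441.60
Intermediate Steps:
p(B, d) = 2 - 4*B*d (p(B, d) = -4*B*d + 2 = 2 - 4*B*d)
R(t) = 2*t
n(J) = 1/(2 - 22*J) (n(J) = 1/(2*J + (2 - 4*6*J)) = 1/(2*J + (2 - 24*J)) = 1/(2 - 22*J))
n(12)*(-157) + 441 = -1/(-2 + 22*12)*(-157) + 441 = -1/(-2 + 264)*(-157) + 441 = -1/262*(-157) + 441 = 157/262 + 441 = 115699/262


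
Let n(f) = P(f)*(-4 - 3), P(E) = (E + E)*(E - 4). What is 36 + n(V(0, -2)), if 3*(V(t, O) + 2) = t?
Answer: -132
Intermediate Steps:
V(t, O) = -2 + t/3
P(E) = 2*E*(-4 + E) (P(E) = (2*E)*(-4 + E) = 2*E*(-4 + E))
n(f) = -14*f*(-4 + f) (n(f) = (2*f*(-4 + f))*(-4 - 3) = (2*f*(-4 + f))*(-7) = -14*f*(-4 + f))
36 + n(V(0, -2)) = 36 + 14*(-2 + (⅓)*0)*(4 - (-2 + (⅓)*0)) = 36 + 14*(-2 + 0)*(4 - (-2 + 0)) = 36 + 14*(-2)*(4 - 1*(-2)) = 36 + 14*(-2)*(4 + 2) = 36 + 14*(-2)*6 = 36 - 168 = -132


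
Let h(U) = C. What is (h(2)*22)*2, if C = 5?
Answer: 220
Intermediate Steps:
h(U) = 5
(h(2)*22)*2 = (5*22)*2 = 110*2 = 220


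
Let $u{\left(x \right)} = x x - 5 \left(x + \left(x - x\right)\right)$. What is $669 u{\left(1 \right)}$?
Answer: $-2676$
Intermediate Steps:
$u{\left(x \right)} = x^{2} - 5 x$ ($u{\left(x \right)} = x^{2} - 5 \left(x + 0\right) = x^{2} - 5 x$)
$669 u{\left(1 \right)} = 669 \cdot 1 \left(-5 + 1\right) = 669 \cdot 1 \left(-4\right) = 669 \left(-4\right) = -2676$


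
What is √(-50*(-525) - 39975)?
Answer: 15*I*√61 ≈ 117.15*I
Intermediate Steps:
√(-50*(-525) - 39975) = √(26250 - 39975) = √(-13725) = 15*I*√61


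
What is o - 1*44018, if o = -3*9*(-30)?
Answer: -43208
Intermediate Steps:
o = 810 (o = -27*(-30) = 810)
o - 1*44018 = 810 - 1*44018 = 810 - 44018 = -43208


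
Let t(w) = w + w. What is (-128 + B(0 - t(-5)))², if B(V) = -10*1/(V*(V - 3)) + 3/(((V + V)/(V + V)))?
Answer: 767376/49 ≈ 15661.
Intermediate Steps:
t(w) = 2*w
B(V) = 3 - 10/(V*(-3 + V)) (B(V) = -10*1/(V*(-3 + V)) + 3/(((2*V)/((2*V)))) = -10/(V*(-3 + V)) + 3/(((2*V)*(1/(2*V)))) = -10/(V*(-3 + V)) + 3/1 = -10/(V*(-3 + V)) + 3*1 = -10/(V*(-3 + V)) + 3 = 3 - 10/(V*(-3 + V)))
(-128 + B(0 - t(-5)))² = (-128 + (-10 - 9*(0 - 2*(-5)) + 3*(0 - 2*(-5))²)/((0 - 2*(-5))*(-3 + (0 - 2*(-5)))))² = (-128 + (-10 - 9*(0 - 1*(-10)) + 3*(0 - 1*(-10))²)/((0 - 1*(-10))*(-3 + (0 - 1*(-10)))))² = (-128 + (-10 - 9*(0 + 10) + 3*(0 + 10)²)/((0 + 10)*(-3 + (0 + 10))))² = (-128 + (-10 - 9*10 + 3*10²)/(10*(-3 + 10)))² = (-128 + (⅒)*(-10 - 90 + 3*100)/7)² = (-128 + (⅒)*(⅐)*(-10 - 90 + 300))² = (-128 + (⅒)*(⅐)*200)² = (-128 + 20/7)² = (-876/7)² = 767376/49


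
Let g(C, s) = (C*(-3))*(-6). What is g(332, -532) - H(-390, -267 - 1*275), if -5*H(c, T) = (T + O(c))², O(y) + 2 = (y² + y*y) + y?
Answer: 91970296636/5 ≈ 1.8394e+10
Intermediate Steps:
O(y) = -2 + y + 2*y² (O(y) = -2 + ((y² + y*y) + y) = -2 + ((y² + y²) + y) = -2 + (2*y² + y) = -2 + (y + 2*y²) = -2 + y + 2*y²)
g(C, s) = 18*C (g(C, s) = -3*C*(-6) = 18*C)
H(c, T) = -(-2 + T + c + 2*c²)²/5 (H(c, T) = -(T + (-2 + c + 2*c²))²/5 = -(-2 + T + c + 2*c²)²/5)
g(332, -532) - H(-390, -267 - 1*275) = 18*332 - (-1)*(-2 + (-267 - 1*275) - 390 + 2*(-390)²)²/5 = 5976 - (-1)*(-2 + (-267 - 275) - 390 + 2*152100)²/5 = 5976 - (-1)*(-2 - 542 - 390 + 304200)²/5 = 5976 - (-1)*303266²/5 = 5976 - (-1)*91970266756/5 = 5976 - 1*(-91970266756/5) = 5976 + 91970266756/5 = 91970296636/5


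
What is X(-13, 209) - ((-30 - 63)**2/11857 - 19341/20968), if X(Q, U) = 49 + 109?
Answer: 39329551013/248617576 ≈ 158.19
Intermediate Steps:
X(Q, U) = 158
X(-13, 209) - ((-30 - 63)**2/11857 - 19341/20968) = 158 - ((-30 - 63)**2/11857 - 19341/20968) = 158 - ((-93)**2*(1/11857) - 19341*1/20968) = 158 - (8649*(1/11857) - 19341/20968) = 158 - (8649/11857 - 19341/20968) = 158 - 1*(-47974005/248617576) = 158 + 47974005/248617576 = 39329551013/248617576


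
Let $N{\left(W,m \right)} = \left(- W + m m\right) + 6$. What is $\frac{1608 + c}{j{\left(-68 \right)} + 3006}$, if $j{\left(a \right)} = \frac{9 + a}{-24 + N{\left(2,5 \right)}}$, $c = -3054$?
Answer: $- \frac{7230}{14971} \approx -0.48293$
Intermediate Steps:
$N{\left(W,m \right)} = 6 + m^{2} - W$ ($N{\left(W,m \right)} = \left(- W + m^{2}\right) + 6 = \left(m^{2} - W\right) + 6 = 6 + m^{2} - W$)
$j{\left(a \right)} = \frac{9}{5} + \frac{a}{5}$ ($j{\left(a \right)} = \frac{9 + a}{-24 + \left(6 + 5^{2} - 2\right)} = \frac{9 + a}{-24 + \left(6 + 25 - 2\right)} = \frac{9 + a}{-24 + 29} = \frac{9 + a}{5} = \left(9 + a\right) \frac{1}{5} = \frac{9}{5} + \frac{a}{5}$)
$\frac{1608 + c}{j{\left(-68 \right)} + 3006} = \frac{1608 - 3054}{\left(\frac{9}{5} + \frac{1}{5} \left(-68\right)\right) + 3006} = - \frac{1446}{\left(\frac{9}{5} - \frac{68}{5}\right) + 3006} = - \frac{1446}{- \frac{59}{5} + 3006} = - \frac{1446}{\frac{14971}{5}} = \left(-1446\right) \frac{5}{14971} = - \frac{7230}{14971}$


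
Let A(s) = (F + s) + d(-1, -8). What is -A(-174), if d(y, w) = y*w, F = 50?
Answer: 116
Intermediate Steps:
d(y, w) = w*y
A(s) = 58 + s (A(s) = (50 + s) - 8*(-1) = (50 + s) + 8 = 58 + s)
-A(-174) = -(58 - 174) = -1*(-116) = 116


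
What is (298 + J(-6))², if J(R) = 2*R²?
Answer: 136900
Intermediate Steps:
(298 + J(-6))² = (298 + 2*(-6)²)² = (298 + 2*36)² = (298 + 72)² = 370² = 136900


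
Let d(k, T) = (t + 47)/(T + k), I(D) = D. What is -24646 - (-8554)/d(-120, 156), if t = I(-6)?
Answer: -702542/41 ≈ -17135.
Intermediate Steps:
t = -6
d(k, T) = 41/(T + k) (d(k, T) = (-6 + 47)/(T + k) = 41/(T + k))
-24646 - (-8554)/d(-120, 156) = -24646 - (-8554)/(41/(156 - 120)) = -24646 - (-8554)/(41/36) = -24646 - (-8554)/(41*(1/36)) = -24646 - (-8554)/41/36 = -24646 - (-8554)*36/41 = -24646 - 1*(-307944/41) = -24646 + 307944/41 = -702542/41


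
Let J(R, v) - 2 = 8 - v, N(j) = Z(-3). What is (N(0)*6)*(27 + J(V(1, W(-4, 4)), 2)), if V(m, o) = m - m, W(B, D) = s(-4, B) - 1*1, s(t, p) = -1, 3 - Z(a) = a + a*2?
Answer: 2520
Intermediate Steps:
Z(a) = 3 - 3*a (Z(a) = 3 - (a + a*2) = 3 - (a + 2*a) = 3 - 3*a)
W(B, D) = -2 (W(B, D) = -1 - 1*1 = -1 - 1 = -2)
N(j) = 12 (N(j) = 3 - 3*(-3) = 3 + 9 = 12)
V(m, o) = 0
J(R, v) = 10 - v (J(R, v) = 2 + (8 - v) = 10 - v)
(N(0)*6)*(27 + J(V(1, W(-4, 4)), 2)) = (12*6)*(27 + (10 - 1*2)) = 72*(27 + (10 - 2)) = 72*(27 + 8) = 72*35 = 2520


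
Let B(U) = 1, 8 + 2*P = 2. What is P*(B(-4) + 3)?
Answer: -12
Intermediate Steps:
P = -3 (P = -4 + (½)*2 = -4 + 1 = -3)
P*(B(-4) + 3) = -3*(1 + 3) = -3*4 = -12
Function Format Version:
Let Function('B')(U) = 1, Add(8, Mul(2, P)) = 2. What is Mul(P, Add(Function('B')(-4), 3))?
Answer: -12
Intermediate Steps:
P = -3 (P = Add(-4, Mul(Rational(1, 2), 2)) = Add(-4, 1) = -3)
Mul(P, Add(Function('B')(-4), 3)) = Mul(-3, Add(1, 3)) = Mul(-3, 4) = -12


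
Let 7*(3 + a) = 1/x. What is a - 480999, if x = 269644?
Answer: -907895123015/1887508 ≈ -4.8100e+5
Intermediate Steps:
a = -5662523/1887508 (a = -3 + (⅐)/269644 = -3 + (⅐)*(1/269644) = -3 + 1/1887508 = -5662523/1887508 ≈ -3.0000)
a - 480999 = -5662523/1887508 - 480999 = -907895123015/1887508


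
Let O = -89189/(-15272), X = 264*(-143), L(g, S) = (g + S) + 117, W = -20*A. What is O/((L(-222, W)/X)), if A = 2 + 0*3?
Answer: 420882891/276805 ≈ 1520.5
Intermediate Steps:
A = 2 (A = 2 + 0 = 2)
W = -40 (W = -20*2 = -40)
L(g, S) = 117 + S + g (L(g, S) = (S + g) + 117 = 117 + S + g)
X = -37752
O = 89189/15272 (O = -89189*(-1/15272) = 89189/15272 ≈ 5.8400)
O/((L(-222, W)/X)) = 89189/(15272*(((117 - 40 - 222)/(-37752)))) = 89189/(15272*((-145*(-1/37752)))) = 89189/(15272*(145/37752)) = (89189/15272)*(37752/145) = 420882891/276805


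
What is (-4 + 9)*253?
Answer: 1265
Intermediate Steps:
(-4 + 9)*253 = 5*253 = 1265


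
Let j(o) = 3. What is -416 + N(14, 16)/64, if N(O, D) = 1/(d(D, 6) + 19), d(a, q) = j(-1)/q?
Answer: -519167/1248 ≈ -416.00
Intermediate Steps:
d(a, q) = 3/q
N(O, D) = 2/39 (N(O, D) = 1/(3/6 + 19) = 1/(3*(1/6) + 19) = 1/(1/2 + 19) = 1/(39/2) = 2/39)
-416 + N(14, 16)/64 = -416 + (2/39)/64 = -416 + (1/64)*(2/39) = -416 + 1/1248 = -519167/1248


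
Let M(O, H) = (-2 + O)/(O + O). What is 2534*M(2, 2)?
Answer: 0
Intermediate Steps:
M(O, H) = (-2 + O)/(2*O) (M(O, H) = (-2 + O)/((2*O)) = (-2 + O)*(1/(2*O)) = (-2 + O)/(2*O))
2534*M(2, 2) = 2534*((½)*(-2 + 2)/2) = 2534*((½)*(½)*0) = 2534*0 = 0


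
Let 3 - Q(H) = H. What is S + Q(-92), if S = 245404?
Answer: 245499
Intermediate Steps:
Q(H) = 3 - H
S + Q(-92) = 245404 + (3 - 1*(-92)) = 245404 + (3 + 92) = 245404 + 95 = 245499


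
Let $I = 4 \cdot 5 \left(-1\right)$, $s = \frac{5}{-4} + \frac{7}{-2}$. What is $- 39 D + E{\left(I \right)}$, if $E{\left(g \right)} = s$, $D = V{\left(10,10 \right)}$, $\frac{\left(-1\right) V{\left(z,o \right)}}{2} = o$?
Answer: $\frac{3101}{4} \approx 775.25$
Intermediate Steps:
$V{\left(z,o \right)} = - 2 o$
$D = -20$ ($D = \left(-2\right) 10 = -20$)
$s = - \frac{19}{4}$ ($s = 5 \left(- \frac{1}{4}\right) + 7 \left(- \frac{1}{2}\right) = - \frac{5}{4} - \frac{7}{2} = - \frac{19}{4} \approx -4.75$)
$I = -20$ ($I = 20 \left(-1\right) = -20$)
$E{\left(g \right)} = - \frac{19}{4}$
$- 39 D + E{\left(I \right)} = \left(-39\right) \left(-20\right) - \frac{19}{4} = 780 - \frac{19}{4} = \frac{3101}{4}$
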